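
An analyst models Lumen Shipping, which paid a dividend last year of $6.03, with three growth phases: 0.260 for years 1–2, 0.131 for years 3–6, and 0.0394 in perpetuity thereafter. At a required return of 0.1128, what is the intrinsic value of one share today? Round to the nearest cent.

Three-stage DDM. Project D₁…D_6; terminal Gordon value at t=6 with g = 0.0394; discount at r = 0.1128.
D_1 = 7.5978
D_2 = 9.5732
D_3 = 10.8273
D_4 = 12.2457
D_5 = 13.8499
D_6 = 15.6642
TV_6 = 16.2814/(0.1128−0.0394) = 221.8173
P₀ = Σ Dₜ/(1+r)ᵗ + TV_6/(1+r)^6 = 163.5803

$163.58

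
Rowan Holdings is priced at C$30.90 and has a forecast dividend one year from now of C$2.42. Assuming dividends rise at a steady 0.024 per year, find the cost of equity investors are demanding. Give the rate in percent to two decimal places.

10.23%

Rearranging the constant-growth DDM: r = D₁/P₀ + g.
r = 2.4200 / 30.90 + 0.024 = 0.07832 + 0.024 = 0.10232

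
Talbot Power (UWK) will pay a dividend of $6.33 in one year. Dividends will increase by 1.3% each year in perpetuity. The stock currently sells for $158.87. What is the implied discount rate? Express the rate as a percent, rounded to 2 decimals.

Rearranging the constant-growth DDM: r = D₁/P₀ + g.
r = 6.3300 / 158.87 + 0.013 = 0.03984 + 0.013 = 0.05284

5.28%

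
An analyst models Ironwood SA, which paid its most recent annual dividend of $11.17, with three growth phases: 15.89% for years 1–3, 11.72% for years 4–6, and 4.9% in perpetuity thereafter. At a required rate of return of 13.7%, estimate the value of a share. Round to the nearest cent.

Three-stage DDM. Project D₁…D_6; terminal Gordon value at t=6 with g = 0.049; discount at r = 0.137.
D_1 = 12.9449
D_2 = 15.0019
D_3 = 17.3857
D_4 = 19.4233
D_5 = 21.6997
D_6 = 24.2429
TV_6 = 25.4308/(0.137−0.049) = 288.9859
P₀ = Σ Dₜ/(1+r)ᵗ + TV_6/(1+r)^6 = 202.8360

$202.84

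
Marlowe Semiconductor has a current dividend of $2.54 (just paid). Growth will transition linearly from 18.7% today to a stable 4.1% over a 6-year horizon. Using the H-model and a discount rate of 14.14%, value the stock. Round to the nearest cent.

H-model: P₀ = D₀[(1+g_L) + H(g_S−g_L)]/(r−g_L), with H = 6/2 = 3.
P₀ = 2.54 × [(1+0.041) + 3×(0.187−0.041)] / (0.1414−0.041)
   = 2.54 × 1.4790 / 0.1004 = 37.4169

$37.42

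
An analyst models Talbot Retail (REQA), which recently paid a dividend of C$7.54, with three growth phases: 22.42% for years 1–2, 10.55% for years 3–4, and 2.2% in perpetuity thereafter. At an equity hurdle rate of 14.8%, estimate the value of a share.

C$97.31

Three-stage DDM. Project D₁…D_4; terminal Gordon value at t=4 with g = 0.022; discount at r = 0.148.
D_1 = 9.2305
D_2 = 11.2999
D_3 = 12.4921
D_4 = 13.8100
TV_4 = 14.1138/(0.148−0.022) = 112.0144
P₀ = Σ Dₜ/(1+r)ᵗ + TV_4/(1+r)^4 = 97.3146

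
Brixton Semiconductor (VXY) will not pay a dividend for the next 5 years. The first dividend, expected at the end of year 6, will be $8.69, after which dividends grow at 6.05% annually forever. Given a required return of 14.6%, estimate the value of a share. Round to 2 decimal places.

Deferred-dividend DDM. At t=5 the remaining stream is a growing perpetuity with first payment D_6 = 8.69.
V_5 = D_6/(r−g) = 8.69/(0.146−0.0605) = 101.6374
P₀ = V_5/(1+r)^5 = 101.6374/(1+0.146)^5 = 51.4198

$51.42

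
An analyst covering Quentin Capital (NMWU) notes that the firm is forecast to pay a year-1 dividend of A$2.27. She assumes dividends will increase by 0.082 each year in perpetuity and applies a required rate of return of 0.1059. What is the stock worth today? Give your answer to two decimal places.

A$94.98

Gordon growth model: P₀ = D₁/(r − g), with D₁ = 2.27 given directly.
P₀ = 2.2700 / (0.1059 − 0.082) = 2.2700 / 0.0239 = 94.9791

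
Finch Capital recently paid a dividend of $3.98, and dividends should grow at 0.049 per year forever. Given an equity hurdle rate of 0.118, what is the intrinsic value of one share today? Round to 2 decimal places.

$60.51

Gordon growth model: P₀ = D₁/(r − g). D₁ = 3.98 × (1 + 0.049) = 4.1750.
P₀ = 4.1750 / (0.118 − 0.049) = 4.1750 / 0.069 = 60.5075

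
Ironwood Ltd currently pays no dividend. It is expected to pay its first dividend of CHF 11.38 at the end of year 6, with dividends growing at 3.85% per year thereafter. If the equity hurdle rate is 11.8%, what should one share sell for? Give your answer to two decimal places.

Deferred-dividend DDM. At t=5 the remaining stream is a growing perpetuity with first payment D_6 = 11.38.
V_5 = D_6/(r−g) = 11.38/(0.118−0.0385) = 143.1447
P₀ = V_5/(1+r)^5 = 143.1447/(1+0.118)^5 = 81.9532

CHF 81.95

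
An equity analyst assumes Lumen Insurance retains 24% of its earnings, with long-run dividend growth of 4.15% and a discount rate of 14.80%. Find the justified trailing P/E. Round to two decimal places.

Payout ratio b = 1 − 0.24 = 0.76.
Justified trailing P/E = b(1+g)/(r−g) = 0.76×(1+0.0415)/(0.148−0.0415) = 7.4323

7.43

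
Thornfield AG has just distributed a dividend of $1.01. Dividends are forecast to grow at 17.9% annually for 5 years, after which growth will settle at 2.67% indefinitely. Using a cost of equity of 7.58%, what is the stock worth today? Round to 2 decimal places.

$40.09

Two-stage DDM. Project D₁…D_5 at 0.179, terminal growth 0.0267, discount at r = 0.0758.
D_1 = 1.1908
D_2 = 1.4039
D_3 = 1.6552
D_4 = 1.9515
D_5 = 2.3009
Terminal value at t=5: TV = D_6/(r−g) = 2.3623/(0.0758−0.0267) = 48.1119
P₀ = 1.1908/(1+0.0758)^1 + 1.4039/(1+0.0758)^2 + 1.6552/(1+0.0758)^3 + 1.9515/(1+0.0758)^4 + 2.3009/(1+0.0758)^5 + 48.1119/(1+0.0758)^5 = 40.0914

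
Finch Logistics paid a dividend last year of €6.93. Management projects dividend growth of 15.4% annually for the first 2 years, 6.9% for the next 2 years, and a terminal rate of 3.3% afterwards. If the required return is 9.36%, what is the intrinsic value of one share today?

Three-stage DDM. Project D₁…D_4; terminal Gordon value at t=4 with g = 0.033; discount at r = 0.0936.
D_1 = 7.9972
D_2 = 9.2288
D_3 = 9.8656
D_4 = 10.5463
TV_4 = 10.8943/(0.0936−0.033) = 179.7744
P₀ = Σ Dₜ/(1+r)ᵗ + TV_4/(1+r)^4 = 155.6338

€155.63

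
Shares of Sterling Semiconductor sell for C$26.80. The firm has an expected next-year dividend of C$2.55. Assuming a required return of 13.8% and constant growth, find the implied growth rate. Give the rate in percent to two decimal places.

From P₀ = D₁/(r − g), the implied growth is g = r − D₁/P₀.
g = 0.138 − 2.55/26.80 = 0.138 − 0.09515 = 0.04285

4.29%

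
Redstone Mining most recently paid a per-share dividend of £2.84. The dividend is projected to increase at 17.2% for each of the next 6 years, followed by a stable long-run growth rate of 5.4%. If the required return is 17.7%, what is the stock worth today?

Two-stage DDM. Project D₁…D_6 at 0.172, terminal growth 0.054, discount at r = 0.177.
D_1 = 3.3285
D_2 = 3.9010
D_3 = 4.5719
D_4 = 5.3583
D_5 = 6.2800
D_6 = 7.3601
Terminal value at t=6: TV = D_7/(r−g) = 7.7576/(0.177−0.054) = 63.0695
P₀ = 3.3285/(1+0.177)^1 + 3.9010/(1+0.177)^2 + 4.5719/(1+0.177)^3 + 5.3583/(1+0.177)^4 + 6.2800/(1+0.177)^5 + 7.3601/(1+0.177)^6 + 63.0695/(1+0.177)^6 = 40.5109

£40.51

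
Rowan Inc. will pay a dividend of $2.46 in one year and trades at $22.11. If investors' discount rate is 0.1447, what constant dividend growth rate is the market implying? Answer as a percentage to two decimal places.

3.34%

From P₀ = D₁/(r − g), the implied growth is g = r − D₁/P₀.
g = 0.1447 − 2.46/22.11 = 0.1447 − 0.11126 = 0.03344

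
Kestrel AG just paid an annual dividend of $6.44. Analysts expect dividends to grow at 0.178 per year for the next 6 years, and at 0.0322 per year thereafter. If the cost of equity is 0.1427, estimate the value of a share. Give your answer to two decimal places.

$115.24

Two-stage DDM. Project D₁…D_6 at 0.178, terminal growth 0.0322, discount at r = 0.1427.
D_1 = 7.5863
D_2 = 8.9367
D_3 = 10.5274
D_4 = 12.4013
D_5 = 14.6087
D_6 = 17.2091
Terminal value at t=6: TV = D_7/(r−g) = 17.7632/(0.1427−0.0322) = 160.7530
P₀ = 7.5863/(1+0.1427)^1 + 8.9367/(1+0.1427)^2 + 10.5274/(1+0.1427)^3 + 12.4013/(1+0.1427)^4 + 14.6087/(1+0.1427)^5 + 17.2091/(1+0.1427)^6 + 160.7530/(1+0.1427)^6 = 115.2444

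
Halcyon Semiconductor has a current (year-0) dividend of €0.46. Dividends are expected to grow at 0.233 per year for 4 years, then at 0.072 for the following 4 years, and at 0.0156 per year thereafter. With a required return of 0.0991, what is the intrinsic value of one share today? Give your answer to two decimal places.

€13.23

Three-stage DDM. Project D₁…D_8; terminal Gordon value at t=8 with g = 0.0156; discount at r = 0.0991.
D_1 = 0.5672
D_2 = 0.6993
D_3 = 0.8623
D_4 = 1.0632
D_5 = 1.1397
D_6 = 1.2218
D_7 = 1.3098
D_8 = 1.4041
TV_8 = 1.4260/(0.0991−0.0156) = 17.0775
P₀ = Σ Dₜ/(1+r)ᵗ + TV_8/(1+r)^8 = 13.2310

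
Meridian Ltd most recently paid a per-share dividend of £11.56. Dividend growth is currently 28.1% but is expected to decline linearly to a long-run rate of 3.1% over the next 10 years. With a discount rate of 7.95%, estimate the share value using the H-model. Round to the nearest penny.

£543.68

H-model: P₀ = D₀[(1+g_L) + H(g_S−g_L)]/(r−g_L), with H = 10/2 = 5.
P₀ = 11.56 × [(1+0.031) + 5×(0.281−0.031)] / (0.0795−0.031)
   = 11.56 × 2.2810 / 0.0485 = 543.6775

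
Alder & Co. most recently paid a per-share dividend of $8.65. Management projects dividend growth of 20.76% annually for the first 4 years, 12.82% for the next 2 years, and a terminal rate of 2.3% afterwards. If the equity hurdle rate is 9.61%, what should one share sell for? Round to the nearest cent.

Three-stage DDM. Project D₁…D_6; terminal Gordon value at t=6 with g = 0.023; discount at r = 0.0961.
D_1 = 10.4457
D_2 = 12.6143
D_3 = 15.2330
D_4 = 18.3954
D_5 = 20.7537
D_6 = 23.4143
TV_6 = 23.9528/(0.0961−0.023) = 327.6717
P₀ = Σ Dₜ/(1+r)ᵗ + TV_6/(1+r)^6 = 259.9055

$259.91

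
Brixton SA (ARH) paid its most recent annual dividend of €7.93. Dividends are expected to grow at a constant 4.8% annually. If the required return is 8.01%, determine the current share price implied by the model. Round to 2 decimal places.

Gordon growth model: P₀ = D₁/(r − g). D₁ = 7.93 × (1 + 0.048) = 8.3106.
P₀ = 8.3106 / (0.0801 − 0.048) = 8.3106 / 0.0321 = 258.8984

€258.90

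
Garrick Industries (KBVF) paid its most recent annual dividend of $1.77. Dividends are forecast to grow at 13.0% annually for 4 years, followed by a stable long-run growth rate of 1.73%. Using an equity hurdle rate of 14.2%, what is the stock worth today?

$20.74

Two-stage DDM. Project D₁…D_4 at 0.13, terminal growth 0.0173, discount at r = 0.142.
D_1 = 2.0001
D_2 = 2.2601
D_3 = 2.5539
D_4 = 2.8859
Terminal value at t=4: TV = D_5/(r−g) = 2.9359/(0.142−0.0173) = 23.5434
P₀ = 2.0001/(1+0.142)^1 + 2.2601/(1+0.142)^2 + 2.5539/(1+0.142)^3 + 2.8859/(1+0.142)^4 + 23.5434/(1+0.142)^4 = 20.7382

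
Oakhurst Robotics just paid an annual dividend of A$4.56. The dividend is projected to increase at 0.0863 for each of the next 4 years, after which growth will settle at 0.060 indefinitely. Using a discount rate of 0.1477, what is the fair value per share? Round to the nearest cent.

Two-stage DDM. Project D₁…D_4 at 0.0863, terminal growth 0.06, discount at r = 0.1477.
D_1 = 4.9535
D_2 = 5.3810
D_3 = 5.8454
D_4 = 6.3499
Terminal value at t=4: TV = D_5/(r−g) = 6.7308/(0.1477−0.06) = 76.7486
P₀ = 4.9535/(1+0.1477)^1 + 5.3810/(1+0.1477)^2 + 5.8454/(1+0.1477)^3 + 6.3499/(1+0.1477)^4 + 76.7486/(1+0.1477)^4 = 60.1616

A$60.16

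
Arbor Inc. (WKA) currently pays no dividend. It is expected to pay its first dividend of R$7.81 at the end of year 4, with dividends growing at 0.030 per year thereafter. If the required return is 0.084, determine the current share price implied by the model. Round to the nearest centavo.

Deferred-dividend DDM. At t=3 the remaining stream is a growing perpetuity with first payment D_4 = 7.81.
V_3 = D_4/(r−g) = 7.81/(0.084−0.03) = 144.6296
P₀ = V_3/(1+r)^3 = 144.6296/(1+0.084)^3 = 113.5454

R$113.55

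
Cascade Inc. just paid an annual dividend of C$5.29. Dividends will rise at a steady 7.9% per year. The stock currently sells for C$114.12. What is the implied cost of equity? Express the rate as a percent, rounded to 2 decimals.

Rearranging the constant-growth DDM: r = D₁/P₀ + g.
D₁ = 5.29 × (1 + 0.079) = 5.7079.
r = 5.7079 / 114.12 + 0.079 = 0.05002 + 0.079 = 0.12902

12.90%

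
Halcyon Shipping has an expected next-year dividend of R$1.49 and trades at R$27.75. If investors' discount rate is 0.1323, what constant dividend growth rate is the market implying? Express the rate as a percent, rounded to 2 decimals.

From P₀ = D₁/(r − g), the implied growth is g = r − D₁/P₀.
g = 0.1323 − 1.49/27.75 = 0.1323 − 0.05369 = 0.07861

7.86%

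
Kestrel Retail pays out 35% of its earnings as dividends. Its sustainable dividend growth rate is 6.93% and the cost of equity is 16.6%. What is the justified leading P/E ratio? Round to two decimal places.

3.62

Justified leading P/E = b/(r−g) = 0.35/(0.166−0.0693) = 3.6194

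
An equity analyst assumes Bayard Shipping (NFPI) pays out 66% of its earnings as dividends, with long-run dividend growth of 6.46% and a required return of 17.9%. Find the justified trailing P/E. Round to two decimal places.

6.14

Justified trailing P/E = b(1+g)/(r−g) = 0.66×(1+0.0646)/(0.179−0.0646) = 6.1419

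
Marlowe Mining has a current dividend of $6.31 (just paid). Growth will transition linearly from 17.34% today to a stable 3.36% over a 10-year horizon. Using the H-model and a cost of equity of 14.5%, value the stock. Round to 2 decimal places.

H-model: P₀ = D₀[(1+g_L) + H(g_S−g_L)]/(r−g_L), with H = 10/2 = 5.
P₀ = 6.31 × [(1+0.0336) + 5×(0.1734−0.0336)] / (0.145−0.0336)
   = 6.31 × 1.7326 / 0.1114 = 98.1392

$98.14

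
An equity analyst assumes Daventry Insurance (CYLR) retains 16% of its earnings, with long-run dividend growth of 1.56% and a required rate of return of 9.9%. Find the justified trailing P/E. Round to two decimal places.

Payout ratio b = 1 − 0.16 = 0.84.
Justified trailing P/E = b(1+g)/(r−g) = 0.84×(1+0.0156)/(0.099−0.0156) = 10.2291

10.23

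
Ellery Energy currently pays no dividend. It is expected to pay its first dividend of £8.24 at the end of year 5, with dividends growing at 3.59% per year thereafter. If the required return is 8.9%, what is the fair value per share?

Deferred-dividend DDM. At t=4 the remaining stream is a growing perpetuity with first payment D_5 = 8.24.
V_4 = D_5/(r−g) = 8.24/(0.089−0.0359) = 155.1789
P₀ = V_4/(1+r)^4 = 155.1789/(1+0.089)^4 = 110.3370

£110.34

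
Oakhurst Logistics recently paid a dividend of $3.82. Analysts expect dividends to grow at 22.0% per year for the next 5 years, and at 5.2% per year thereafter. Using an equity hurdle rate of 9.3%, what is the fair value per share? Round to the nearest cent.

$196.71

Two-stage DDM. Project D₁…D_5 at 0.22, terminal growth 0.052, discount at r = 0.093.
D_1 = 4.6604
D_2 = 5.6857
D_3 = 6.9365
D_4 = 8.4626
D_5 = 10.3243
Terminal value at t=5: TV = D_6/(r−g) = 10.8612/(0.093−0.052) = 264.9076
P₀ = 4.6604/(1+0.093)^1 + 5.6857/(1+0.093)^2 + 6.9365/(1+0.093)^3 + 8.4626/(1+0.093)^4 + 10.3243/(1+0.093)^5 + 264.9076/(1+0.093)^5 = 196.7054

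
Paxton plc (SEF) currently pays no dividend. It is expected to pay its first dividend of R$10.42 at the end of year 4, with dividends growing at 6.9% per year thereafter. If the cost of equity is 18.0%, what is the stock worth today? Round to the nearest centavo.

Deferred-dividend DDM. At t=3 the remaining stream is a growing perpetuity with first payment D_4 = 10.42.
V_3 = D_4/(r−g) = 10.42/(0.18−0.069) = 93.8739
P₀ = V_3/(1+r)^3 = 93.8739/(1+0.18)^3 = 57.1345

R$57.13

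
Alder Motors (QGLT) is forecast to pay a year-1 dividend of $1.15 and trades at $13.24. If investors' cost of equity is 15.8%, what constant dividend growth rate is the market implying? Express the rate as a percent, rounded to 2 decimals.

7.11%

From P₀ = D₁/(r − g), the implied growth is g = r − D₁/P₀.
g = 0.158 − 1.15/13.24 = 0.158 − 0.08686 = 0.07114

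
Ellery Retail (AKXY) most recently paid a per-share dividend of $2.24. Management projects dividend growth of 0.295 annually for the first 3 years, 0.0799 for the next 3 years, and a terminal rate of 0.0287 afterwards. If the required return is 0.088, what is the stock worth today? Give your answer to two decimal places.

$84.85

Three-stage DDM. Project D₁…D_6; terminal Gordon value at t=6 with g = 0.0287; discount at r = 0.088.
D_1 = 2.9008
D_2 = 3.7565
D_3 = 4.8647
D_4 = 5.2534
D_5 = 5.6732
D_6 = 6.1264
TV_6 = 6.3023/(0.088−0.0287) = 106.2777
P₀ = Σ Dₜ/(1+r)ᵗ + TV_6/(1+r)^6 = 84.8526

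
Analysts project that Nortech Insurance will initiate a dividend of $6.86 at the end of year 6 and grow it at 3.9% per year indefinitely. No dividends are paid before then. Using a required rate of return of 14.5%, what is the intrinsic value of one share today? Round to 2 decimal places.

$32.88

Deferred-dividend DDM. At t=5 the remaining stream is a growing perpetuity with first payment D_6 = 6.86.
V_5 = D_6/(r−g) = 6.86/(0.145−0.039) = 64.7170
P₀ = V_5/(1+r)^5 = 64.7170/(1+0.145)^5 = 32.8845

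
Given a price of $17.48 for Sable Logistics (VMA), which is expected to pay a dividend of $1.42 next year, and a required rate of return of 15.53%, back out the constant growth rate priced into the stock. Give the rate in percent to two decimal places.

From P₀ = D₁/(r − g), the implied growth is g = r − D₁/P₀.
g = 0.1553 − 1.42/17.48 = 0.1553 − 0.08124 = 0.07406

7.41%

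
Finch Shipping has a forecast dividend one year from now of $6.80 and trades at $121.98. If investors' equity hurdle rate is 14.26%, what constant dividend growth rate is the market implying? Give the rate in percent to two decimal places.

8.69%

From P₀ = D₁/(r − g), the implied growth is g = r − D₁/P₀.
g = 0.1426 − 6.80/121.98 = 0.1426 − 0.05575 = 0.08685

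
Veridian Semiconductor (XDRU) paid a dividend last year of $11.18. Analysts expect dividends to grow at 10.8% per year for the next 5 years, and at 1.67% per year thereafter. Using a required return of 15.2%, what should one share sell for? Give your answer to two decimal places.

Two-stage DDM. Project D₁…D_5 at 0.108, terminal growth 0.0167, discount at r = 0.152.
D_1 = 12.3874
D_2 = 13.7253
D_3 = 15.2076
D_4 = 16.8500
D_5 = 18.6698
Terminal value at t=5: TV = D_6/(r−g) = 18.9816/(0.152−0.0167) = 140.2929
P₀ = 12.3874/(1+0.152)^1 + 13.7253/(1+0.152)^2 + 15.2076/(1+0.152)^3 + 16.8500/(1+0.152)^4 + 18.6698/(1+0.152)^5 + 140.2929/(1+0.152)^5 = 118.9588

$118.96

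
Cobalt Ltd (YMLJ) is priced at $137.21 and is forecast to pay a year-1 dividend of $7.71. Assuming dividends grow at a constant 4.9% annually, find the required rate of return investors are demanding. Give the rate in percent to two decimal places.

10.52%

Rearranging the constant-growth DDM: r = D₁/P₀ + g.
r = 7.7100 / 137.21 + 0.049 = 0.05619 + 0.049 = 0.10519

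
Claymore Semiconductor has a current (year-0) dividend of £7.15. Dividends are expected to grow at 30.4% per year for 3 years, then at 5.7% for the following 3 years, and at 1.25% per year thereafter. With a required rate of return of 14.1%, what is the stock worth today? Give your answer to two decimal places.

£122.57

Three-stage DDM. Project D₁…D_6; terminal Gordon value at t=6 with g = 0.0125; discount at r = 0.141.
D_1 = 9.3236
D_2 = 12.1580
D_3 = 15.8540
D_4 = 16.7577
D_5 = 17.7129
D_6 = 18.7225
TV_6 = 18.9565/(0.141−0.0125) = 147.5216
P₀ = Σ Dₜ/(1+r)ᵗ + TV_6/(1+r)^6 = 122.5707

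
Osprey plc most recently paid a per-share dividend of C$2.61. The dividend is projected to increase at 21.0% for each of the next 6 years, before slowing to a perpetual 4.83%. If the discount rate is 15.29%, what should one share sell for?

Two-stage DDM. Project D₁…D_6 at 0.21, terminal growth 0.0483, discount at r = 0.1529.
D_1 = 3.1581
D_2 = 3.8213
D_3 = 4.6238
D_4 = 5.5948
D_5 = 6.7697
D_6 = 8.1913
Terminal value at t=6: TV = D_7/(r−g) = 8.5869/(0.1529−0.0483) = 82.0931
P₀ = 3.1581/(1+0.1529)^1 + 3.8213/(1+0.1529)^2 + 4.6238/(1+0.1529)^3 + 5.5948/(1+0.1529)^4 + 6.7697/(1+0.1529)^5 + 8.1913/(1+0.1529)^6 + 82.0931/(1+0.1529)^6 = 53.5689

C$53.57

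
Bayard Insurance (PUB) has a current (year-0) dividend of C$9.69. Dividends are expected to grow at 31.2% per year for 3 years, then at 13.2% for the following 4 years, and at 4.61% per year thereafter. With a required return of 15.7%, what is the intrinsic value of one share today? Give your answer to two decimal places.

Three-stage DDM. Project D₁…D_7; terminal Gordon value at t=7 with g = 0.0461; discount at r = 0.157.
D_1 = 12.7133
D_2 = 16.6798
D_3 = 21.8839
D_4 = 24.7726
D_5 = 28.0426
D_6 = 31.7442
D_7 = 35.9344
TV_7 = 37.5910/(0.157−0.0461) = 338.9633
P₀ = Σ Dₜ/(1+r)ᵗ + TV_7/(1+r)^7 = 213.2369

C$213.24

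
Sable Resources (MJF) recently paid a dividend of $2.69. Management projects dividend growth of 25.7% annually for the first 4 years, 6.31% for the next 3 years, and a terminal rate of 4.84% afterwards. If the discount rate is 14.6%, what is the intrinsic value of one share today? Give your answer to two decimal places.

Three-stage DDM. Project D₁…D_7; terminal Gordon value at t=7 with g = 0.0484; discount at r = 0.146.
D_1 = 3.3813
D_2 = 4.2503
D_3 = 5.3427
D_4 = 6.7157
D_5 = 7.1395
D_6 = 7.5900
D_7 = 8.0689
TV_7 = 8.4595/(0.146−0.0484) = 86.6748
P₀ = Σ Dₜ/(1+r)ᵗ + TV_7/(1+r)^7 = 57.0901

$57.09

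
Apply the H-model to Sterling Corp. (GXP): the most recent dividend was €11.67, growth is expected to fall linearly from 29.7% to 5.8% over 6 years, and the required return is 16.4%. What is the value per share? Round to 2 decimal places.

€195.42

H-model: P₀ = D₀[(1+g_L) + H(g_S−g_L)]/(r−g_L), with H = 6/2 = 3.
P₀ = 11.67 × [(1+0.058) + 3×(0.297−0.058)] / (0.164−0.058)
   = 11.67 × 1.7750 / 0.106 = 195.4175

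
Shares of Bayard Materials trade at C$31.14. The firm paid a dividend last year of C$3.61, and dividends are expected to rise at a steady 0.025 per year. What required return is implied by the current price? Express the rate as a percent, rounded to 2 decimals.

14.38%

Rearranging the constant-growth DDM: r = D₁/P₀ + g.
D₁ = 3.61 × (1 + 0.025) = 3.7002.
r = 3.7002 / 31.14 + 0.025 = 0.11883 + 0.025 = 0.14383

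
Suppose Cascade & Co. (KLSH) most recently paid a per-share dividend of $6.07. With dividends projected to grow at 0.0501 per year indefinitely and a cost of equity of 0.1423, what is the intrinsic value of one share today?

$69.13

Gordon growth model: P₀ = D₁/(r − g). D₁ = 6.07 × (1 + 0.0501) = 6.3741.
P₀ = 6.3741 / (0.1423 − 0.0501) = 6.3741 / 0.0922 = 69.1335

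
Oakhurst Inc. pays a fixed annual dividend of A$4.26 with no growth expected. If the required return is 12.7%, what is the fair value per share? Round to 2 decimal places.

Zero-growth DDM (perpetuity): P₀ = D/r = 4.26 / 0.127 = 33.5433

A$33.54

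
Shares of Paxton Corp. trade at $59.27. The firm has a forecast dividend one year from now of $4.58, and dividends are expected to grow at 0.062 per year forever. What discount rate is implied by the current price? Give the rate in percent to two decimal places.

13.93%

Rearranging the constant-growth DDM: r = D₁/P₀ + g.
r = 4.5800 / 59.27 + 0.062 = 0.07727 + 0.062 = 0.13927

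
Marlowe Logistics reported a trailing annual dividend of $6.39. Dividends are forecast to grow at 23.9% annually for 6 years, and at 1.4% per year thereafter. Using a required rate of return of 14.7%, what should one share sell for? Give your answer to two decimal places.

Two-stage DDM. Project D₁…D_6 at 0.239, terminal growth 0.014, discount at r = 0.147.
D_1 = 7.9172
D_2 = 9.8094
D_3 = 12.1539
D_4 = 15.0587
D_5 = 18.6577
D_6 = 23.1169
Terminal value at t=6: TV = D_7/(r−g) = 23.4405/(0.147−0.014) = 176.2443
P₀ = 7.9172/(1+0.147)^1 + 9.8094/(1+0.147)^2 + 12.1539/(1+0.147)^3 + 15.0587/(1+0.147)^4 + 18.6577/(1+0.147)^5 + 23.1169/(1+0.147)^6 + 176.2443/(1+0.147)^6 = 128.0621

$128.06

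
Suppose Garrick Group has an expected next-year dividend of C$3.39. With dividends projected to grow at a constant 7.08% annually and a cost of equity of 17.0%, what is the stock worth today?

C$34.17

Gordon growth model: P₀ = D₁/(r − g), with D₁ = 3.39 given directly.
P₀ = 3.3900 / (0.17 − 0.0708) = 3.3900 / 0.0992 = 34.1734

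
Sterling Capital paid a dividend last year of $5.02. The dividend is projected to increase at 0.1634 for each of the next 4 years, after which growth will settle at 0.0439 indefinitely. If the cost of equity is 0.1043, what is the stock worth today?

$129.79

Two-stage DDM. Project D₁…D_4 at 0.1634, terminal growth 0.0439, discount at r = 0.1043.
D_1 = 5.8403
D_2 = 6.7946
D_3 = 7.9048
D_4 = 9.1964
Terminal value at t=4: TV = D_5/(r−g) = 9.6002/(0.1043−0.0439) = 158.9432
P₀ = 5.8403/(1+0.1043)^1 + 6.7946/(1+0.1043)^2 + 7.9048/(1+0.1043)^3 + 9.1964/(1+0.1043)^4 + 158.9432/(1+0.1043)^4 = 129.7936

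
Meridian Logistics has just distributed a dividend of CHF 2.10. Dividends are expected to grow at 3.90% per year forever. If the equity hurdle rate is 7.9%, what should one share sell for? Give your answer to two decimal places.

CHF 54.55

Gordon growth model: P₀ = D₁/(r − g). D₁ = 2.10 × (1 + 0.039) = 2.1819.
P₀ = 2.1819 / (0.079 − 0.039) = 2.1819 / 0.04 = 54.5475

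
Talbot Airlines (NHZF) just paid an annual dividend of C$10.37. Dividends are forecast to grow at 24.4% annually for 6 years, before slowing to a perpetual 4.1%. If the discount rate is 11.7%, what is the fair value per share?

Two-stage DDM. Project D₁…D_6 at 0.244, terminal growth 0.041, discount at r = 0.117.
D_1 = 12.9003
D_2 = 16.0479
D_3 = 19.9636
D_4 = 24.8348
D_5 = 30.8945
D_6 = 38.4327
Terminal value at t=6: TV = D_7/(r−g) = 40.0085/(0.117−0.041) = 526.4270
P₀ = 12.9003/(1+0.117)^1 + 16.0479/(1+0.117)^2 + 19.9636/(1+0.117)^3 + 24.8348/(1+0.117)^4 + 30.8945/(1+0.117)^5 + 38.4327/(1+0.117)^6 + 526.4270/(1+0.117)^6 = 363.2741

C$363.27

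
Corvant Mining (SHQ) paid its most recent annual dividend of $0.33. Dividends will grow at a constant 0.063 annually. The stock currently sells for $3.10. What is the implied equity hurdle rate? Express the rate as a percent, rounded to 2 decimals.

17.62%

Rearranging the constant-growth DDM: r = D₁/P₀ + g.
D₁ = 0.33 × (1 + 0.063) = 0.3508.
r = 0.3508 / 3.10 + 0.063 = 0.11316 + 0.063 = 0.17616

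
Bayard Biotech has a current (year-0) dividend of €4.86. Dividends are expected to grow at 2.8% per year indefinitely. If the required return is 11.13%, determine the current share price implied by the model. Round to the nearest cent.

€59.98

Gordon growth model: P₀ = D₁/(r − g). D₁ = 4.86 × (1 + 0.028) = 4.9961.
P₀ = 4.9961 / (0.1113 − 0.028) = 4.9961 / 0.0833 = 59.9770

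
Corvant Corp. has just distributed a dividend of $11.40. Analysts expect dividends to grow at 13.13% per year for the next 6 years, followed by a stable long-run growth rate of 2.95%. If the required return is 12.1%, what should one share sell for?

Two-stage DDM. Project D₁…D_6 at 0.1313, terminal growth 0.0295, discount at r = 0.121.
D_1 = 12.8968
D_2 = 14.5902
D_3 = 16.5059
D_4 = 18.6731
D_5 = 21.1249
D_6 = 23.8986
Terminal value at t=6: TV = D_7/(r−g) = 24.6036/(0.121−0.0295) = 268.8913
P₀ = 12.8968/(1+0.121)^1 + 14.5902/(1+0.121)^2 + 16.5059/(1+0.121)^3 + 18.6731/(1+0.121)^4 + 21.1249/(1+0.121)^5 + 23.8986/(1+0.121)^6 + 268.8913/(1+0.121)^6 = 206.1349

$206.13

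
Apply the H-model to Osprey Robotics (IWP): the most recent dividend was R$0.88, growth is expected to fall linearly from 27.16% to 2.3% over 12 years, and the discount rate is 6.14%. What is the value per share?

H-model: P₀ = D₀[(1+g_L) + H(g_S−g_L)]/(r−g_L), with H = 12/2 = 6.
P₀ = 0.88 × [(1+0.023) + 6×(0.2716−0.023)] / (0.0614−0.023)
   = 0.88 × 2.5146 / 0.0384 = 57.6262

R$57.63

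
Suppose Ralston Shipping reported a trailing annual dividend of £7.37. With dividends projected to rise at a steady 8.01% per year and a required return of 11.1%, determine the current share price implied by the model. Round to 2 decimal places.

Gordon growth model: P₀ = D₁/(r − g). D₁ = 7.37 × (1 + 0.0801) = 7.9603.
P₀ = 7.9603 / (0.111 − 0.0801) = 7.9603 / 0.0309 = 257.6161

£257.62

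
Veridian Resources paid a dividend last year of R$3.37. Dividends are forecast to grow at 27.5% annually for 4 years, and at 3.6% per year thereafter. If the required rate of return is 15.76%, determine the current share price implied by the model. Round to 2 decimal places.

Two-stage DDM. Project D₁…D_4 at 0.275, terminal growth 0.036, discount at r = 0.1576.
D_1 = 4.2967
D_2 = 5.4784
D_3 = 6.9849
D_4 = 8.9058
Terminal value at t=4: TV = D_5/(r−g) = 9.2264/(0.1576−0.036) = 75.8747
P₀ = 4.2967/(1+0.1576)^1 + 5.4784/(1+0.1576)^2 + 6.9849/(1+0.1576)^3 + 8.9058/(1+0.1576)^4 + 75.8747/(1+0.1576)^4 = 59.5158

R$59.52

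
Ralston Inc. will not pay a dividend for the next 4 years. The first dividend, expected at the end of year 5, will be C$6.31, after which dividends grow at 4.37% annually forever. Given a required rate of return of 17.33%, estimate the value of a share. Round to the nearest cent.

Deferred-dividend DDM. At t=4 the remaining stream is a growing perpetuity with first payment D_5 = 6.31.
V_4 = D_5/(r−g) = 6.31/(0.1733−0.0437) = 48.6883
P₀ = V_4/(1+r)^4 = 48.6883/(1+0.1733)^4 = 25.6914

C$25.69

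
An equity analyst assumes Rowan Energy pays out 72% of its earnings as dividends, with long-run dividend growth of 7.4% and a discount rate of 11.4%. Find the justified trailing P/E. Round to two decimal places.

Justified trailing P/E = b(1+g)/(r−g) = 0.72×(1+0.074)/(0.114−0.074) = 19.3320

19.33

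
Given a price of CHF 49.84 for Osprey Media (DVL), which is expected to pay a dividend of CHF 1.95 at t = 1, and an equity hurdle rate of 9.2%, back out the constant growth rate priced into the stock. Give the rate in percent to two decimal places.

5.29%

From P₀ = D₁/(r − g), the implied growth is g = r − D₁/P₀.
g = 0.092 − 1.95/49.84 = 0.092 − 0.03913 = 0.05287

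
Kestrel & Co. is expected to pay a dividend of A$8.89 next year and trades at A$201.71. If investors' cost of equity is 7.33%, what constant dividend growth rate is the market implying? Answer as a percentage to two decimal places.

From P₀ = D₁/(r − g), the implied growth is g = r − D₁/P₀.
g = 0.0733 − 8.89/201.71 = 0.0733 − 0.04407 = 0.02923

2.92%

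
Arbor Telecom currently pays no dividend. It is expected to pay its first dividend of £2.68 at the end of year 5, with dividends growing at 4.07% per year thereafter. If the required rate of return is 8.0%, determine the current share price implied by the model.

£50.12

Deferred-dividend DDM. At t=4 the remaining stream is a growing perpetuity with first payment D_5 = 2.68.
V_4 = D_5/(r−g) = 2.68/(0.08−0.0407) = 68.1934
P₀ = V_4/(1+r)^4 = 68.1934/(1+0.08)^4 = 50.1242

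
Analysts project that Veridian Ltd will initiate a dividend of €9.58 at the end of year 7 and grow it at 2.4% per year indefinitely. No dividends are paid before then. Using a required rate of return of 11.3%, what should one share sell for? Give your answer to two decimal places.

Deferred-dividend DDM. At t=6 the remaining stream is a growing perpetuity with first payment D_7 = 9.58.
V_6 = D_7/(r−g) = 9.58/(0.113−0.024) = 107.6404
P₀ = V_6/(1+r)^6 = 107.6404/(1+0.113)^6 = 56.6245

€56.62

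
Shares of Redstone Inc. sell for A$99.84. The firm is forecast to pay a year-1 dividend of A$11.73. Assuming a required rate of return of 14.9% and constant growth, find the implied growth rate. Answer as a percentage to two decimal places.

From P₀ = D₁/(r − g), the implied growth is g = r − D₁/P₀.
g = 0.149 − 11.73/99.84 = 0.149 − 0.11749 = 0.03151

3.15%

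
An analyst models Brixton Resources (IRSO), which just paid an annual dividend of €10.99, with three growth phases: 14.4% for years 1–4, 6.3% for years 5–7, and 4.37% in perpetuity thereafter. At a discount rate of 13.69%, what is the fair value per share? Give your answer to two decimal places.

Three-stage DDM. Project D₁…D_7; terminal Gordon value at t=7 with g = 0.0437; discount at r = 0.1369.
D_1 = 12.5726
D_2 = 14.3830
D_3 = 16.4542
D_4 = 18.8236
D_5 = 20.0094
D_6 = 21.2700
D_7 = 22.6101
TV_7 = 23.5981/(0.1369−0.0437) = 253.1986
P₀ = Σ Dₜ/(1+r)ᵗ + TV_7/(1+r)^7 = 177.3799

€177.38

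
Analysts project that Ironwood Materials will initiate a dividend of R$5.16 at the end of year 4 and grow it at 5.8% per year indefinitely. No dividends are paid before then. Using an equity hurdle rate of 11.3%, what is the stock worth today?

R$68.05

Deferred-dividend DDM. At t=3 the remaining stream is a growing perpetuity with first payment D_4 = 5.16.
V_3 = D_4/(r−g) = 5.16/(0.113−0.058) = 93.8182
P₀ = V_3/(1+r)^3 = 93.8182/(1+0.113)^3 = 68.0458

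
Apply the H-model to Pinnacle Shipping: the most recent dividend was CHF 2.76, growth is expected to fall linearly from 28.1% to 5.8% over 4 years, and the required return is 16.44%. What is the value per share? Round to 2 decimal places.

H-model: P₀ = D₀[(1+g_L) + H(g_S−g_L)]/(r−g_L), with H = 4/2 = 2.
P₀ = 2.76 × [(1+0.058) + 2×(0.281−0.058)] / (0.1644−0.058)
   = 2.76 × 1.5040 / 0.1064 = 39.0135

CHF 39.01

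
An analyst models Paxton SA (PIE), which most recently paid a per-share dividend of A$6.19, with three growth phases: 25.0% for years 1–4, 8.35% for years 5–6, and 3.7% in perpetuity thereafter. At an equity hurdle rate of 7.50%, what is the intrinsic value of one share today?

A$373.23

Three-stage DDM. Project D₁…D_6; terminal Gordon value at t=6 with g = 0.037; discount at r = 0.075.
D_1 = 7.7375
D_2 = 9.6719
D_3 = 12.0898
D_4 = 15.1123
D_5 = 16.3742
D_6 = 17.7414
TV_6 = 18.3979/(0.075−0.037) = 484.1542
P₀ = Σ Dₜ/(1+r)ᵗ + TV_6/(1+r)^6 = 373.2296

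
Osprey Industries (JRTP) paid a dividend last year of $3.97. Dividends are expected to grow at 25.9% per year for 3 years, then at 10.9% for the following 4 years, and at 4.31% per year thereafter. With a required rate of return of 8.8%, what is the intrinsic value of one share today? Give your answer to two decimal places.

Three-stage DDM. Project D₁…D_7; terminal Gordon value at t=7 with g = 0.0431; discount at r = 0.088.
D_1 = 4.9982
D_2 = 6.2928
D_3 = 7.9226
D_4 = 8.7862
D_5 = 9.7439
D_6 = 10.8059
D_7 = 11.9838
TV_7 = 12.5003/(0.088−0.0431) = 278.4027
P₀ = Σ Dₜ/(1+r)ᵗ + TV_7/(1+r)^7 = 196.1443

$196.14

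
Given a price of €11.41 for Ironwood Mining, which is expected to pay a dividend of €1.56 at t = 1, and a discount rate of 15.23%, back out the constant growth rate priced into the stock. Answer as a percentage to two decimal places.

From P₀ = D₁/(r − g), the implied growth is g = r − D₁/P₀.
g = 0.1523 − 1.56/11.41 = 0.1523 − 0.13672 = 0.01558

1.56%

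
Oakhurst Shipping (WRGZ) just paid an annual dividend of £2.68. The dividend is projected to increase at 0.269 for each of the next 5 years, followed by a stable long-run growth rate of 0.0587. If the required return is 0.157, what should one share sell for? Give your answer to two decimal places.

£63.65

Two-stage DDM. Project D₁…D_5 at 0.269, terminal growth 0.0587, discount at r = 0.157.
D_1 = 3.4009
D_2 = 4.3158
D_3 = 5.4767
D_4 = 6.9499
D_5 = 8.8195
Terminal value at t=5: TV = D_6/(r−g) = 9.3372/(0.157−0.0587) = 94.9866
P₀ = 3.4009/(1+0.157)^1 + 4.3158/(1+0.157)^2 + 5.4767/(1+0.157)^3 + 6.9499/(1+0.157)^4 + 8.8195/(1+0.157)^5 + 94.9866/(1+0.157)^5 = 63.6453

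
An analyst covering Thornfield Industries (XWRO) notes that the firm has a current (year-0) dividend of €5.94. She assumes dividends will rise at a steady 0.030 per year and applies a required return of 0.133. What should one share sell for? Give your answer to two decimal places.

€59.40

Gordon growth model: P₀ = D₁/(r − g). D₁ = 5.94 × (1 + 0.03) = 6.1182.
P₀ = 6.1182 / (0.133 − 0.03) = 6.1182 / 0.103 = 59.4000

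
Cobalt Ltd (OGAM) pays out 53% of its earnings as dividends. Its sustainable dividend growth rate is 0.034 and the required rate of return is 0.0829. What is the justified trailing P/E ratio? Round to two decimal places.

11.21

Justified trailing P/E = b(1+g)/(r−g) = 0.53×(1+0.034)/(0.0829−0.034) = 11.2070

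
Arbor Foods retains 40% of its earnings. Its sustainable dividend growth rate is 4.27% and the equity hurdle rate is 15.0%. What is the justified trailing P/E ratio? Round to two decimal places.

5.83

Payout ratio b = 1 − 0.40 = 0.60.
Justified trailing P/E = b(1+g)/(r−g) = 0.60×(1+0.0427)/(0.15−0.0427) = 5.8306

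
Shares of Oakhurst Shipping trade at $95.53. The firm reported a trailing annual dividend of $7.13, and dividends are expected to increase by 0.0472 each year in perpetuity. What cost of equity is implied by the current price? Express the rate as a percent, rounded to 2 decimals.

Rearranging the constant-growth DDM: r = D₁/P₀ + g.
D₁ = 7.13 × (1 + 0.0472) = 7.4665.
r = 7.4665 / 95.53 + 0.0472 = 0.07816 + 0.0472 = 0.12536

12.54%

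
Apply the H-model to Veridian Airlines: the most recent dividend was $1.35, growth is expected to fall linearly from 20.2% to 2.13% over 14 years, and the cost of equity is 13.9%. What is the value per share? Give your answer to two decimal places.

$26.22

H-model: P₀ = D₀[(1+g_L) + H(g_S−g_L)]/(r−g_L), with H = 14/2 = 7.
P₀ = 1.35 × [(1+0.0213) + 7×(0.202−0.0213)] / (0.139−0.0213)
   = 1.35 × 2.2862 / 0.1177 = 26.2223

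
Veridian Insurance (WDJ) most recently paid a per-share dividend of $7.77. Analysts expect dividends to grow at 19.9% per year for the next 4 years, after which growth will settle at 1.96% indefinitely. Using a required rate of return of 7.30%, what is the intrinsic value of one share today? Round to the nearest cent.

$272.65

Two-stage DDM. Project D₁…D_4 at 0.199, terminal growth 0.0196, discount at r = 0.073.
D_1 = 9.3162
D_2 = 11.1702
D_3 = 13.3930
D_4 = 16.0582
Terminal value at t=4: TV = D_5/(r−g) = 16.3730/(0.073−0.0196) = 306.6100
P₀ = 9.3162/(1+0.073)^1 + 11.1702/(1+0.073)^2 + 13.3930/(1+0.073)^3 + 16.0582/(1+0.073)^4 + 306.6100/(1+0.073)^4 = 272.6462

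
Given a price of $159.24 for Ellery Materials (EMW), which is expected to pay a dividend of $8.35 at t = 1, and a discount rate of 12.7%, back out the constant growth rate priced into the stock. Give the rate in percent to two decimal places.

From P₀ = D₁/(r − g), the implied growth is g = r − D₁/P₀.
g = 0.127 − 8.35/159.24 = 0.127 − 0.05244 = 0.07456

7.46%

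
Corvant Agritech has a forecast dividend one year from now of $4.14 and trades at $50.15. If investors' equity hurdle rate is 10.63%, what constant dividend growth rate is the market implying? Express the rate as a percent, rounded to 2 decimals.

2.37%

From P₀ = D₁/(r − g), the implied growth is g = r − D₁/P₀.
g = 0.1063 − 4.14/50.15 = 0.1063 − 0.08255 = 0.02375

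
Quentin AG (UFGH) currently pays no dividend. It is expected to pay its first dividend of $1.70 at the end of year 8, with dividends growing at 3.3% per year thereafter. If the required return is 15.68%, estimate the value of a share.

$4.95

Deferred-dividend DDM. At t=7 the remaining stream is a growing perpetuity with first payment D_8 = 1.70.
V_7 = D_8/(r−g) = 1.70/(0.1568−0.033) = 13.7318
P₀ = V_7/(1+r)^7 = 13.7318/(1+0.1568)^7 = 4.9536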